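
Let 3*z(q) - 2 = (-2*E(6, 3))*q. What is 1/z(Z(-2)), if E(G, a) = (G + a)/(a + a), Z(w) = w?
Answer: 3/8 ≈ 0.37500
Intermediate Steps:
E(G, a) = (G + a)/(2*a) (E(G, a) = (G + a)/((2*a)) = (G + a)*(1/(2*a)) = (G + a)/(2*a))
z(q) = ⅔ - q (z(q) = ⅔ + ((-(6 + 3)/3)*q)/3 = ⅔ + ((-9/3)*q)/3 = ⅔ + ((-2*3/2)*q)/3 = ⅔ + (-3*q)/3 = ⅔ - q)
1/z(Z(-2)) = 1/(⅔ - 1*(-2)) = 1/(⅔ + 2) = 1/(8/3) = 3/8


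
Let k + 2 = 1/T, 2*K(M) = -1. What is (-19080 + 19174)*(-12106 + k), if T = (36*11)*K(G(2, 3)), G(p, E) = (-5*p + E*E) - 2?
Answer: -112677095/99 ≈ -1.1382e+6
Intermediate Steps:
G(p, E) = -2 + E**2 - 5*p (G(p, E) = (-5*p + E**2) - 2 = (E**2 - 5*p) - 2 = -2 + E**2 - 5*p)
K(M) = -1/2 (K(M) = (1/2)*(-1) = -1/2)
T = -198 (T = (36*11)*(-1/2) = 396*(-1/2) = -198)
k = -397/198 (k = -2 + 1/(-198) = -2 - 1/198 = -397/198 ≈ -2.0051)
(-19080 + 19174)*(-12106 + k) = (-19080 + 19174)*(-12106 - 397/198) = 94*(-2397385/198) = -112677095/99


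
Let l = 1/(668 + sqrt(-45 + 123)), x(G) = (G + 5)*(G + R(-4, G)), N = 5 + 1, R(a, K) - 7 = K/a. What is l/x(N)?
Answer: 668/56437469 - sqrt(78)/56437469 ≈ 1.1680e-5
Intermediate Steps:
R(a, K) = 7 + K/a
N = 6
x(G) = (5 + G)*(7 + 3*G/4) (x(G) = (G + 5)*(G + (7 + G/(-4))) = (5 + G)*(G + (7 + G*(-1/4))) = (5 + G)*(G + (7 - G/4)) = (5 + G)*(7 + 3*G/4))
l = 1/(668 + sqrt(78)) ≈ 0.0014775
l/x(N) = (334/223073 - sqrt(78)/446146)/(35 + (3/4)*6**2 + (43/4)*6) = (334/223073 - sqrt(78)/446146)/(35 + (3/4)*36 + 129/2) = (334/223073 - sqrt(78)/446146)/(35 + 27 + 129/2) = (334/223073 - sqrt(78)/446146)/(253/2) = (334/223073 - sqrt(78)/446146)*(2/253) = 668/56437469 - sqrt(78)/56437469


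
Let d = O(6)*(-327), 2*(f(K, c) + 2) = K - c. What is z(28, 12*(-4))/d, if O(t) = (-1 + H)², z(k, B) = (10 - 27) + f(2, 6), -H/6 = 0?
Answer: 7/109 ≈ 0.064220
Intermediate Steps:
H = 0 (H = -6*0 = 0)
f(K, c) = -2 + K/2 - c/2 (f(K, c) = -2 + (K - c)/2 = -2 + (K/2 - c/2) = -2 + K/2 - c/2)
z(k, B) = -21 (z(k, B) = (10 - 27) + (-2 + (½)*2 - ½*6) = -17 + (-2 + 1 - 3) = -17 - 4 = -21)
O(t) = 1 (O(t) = (-1 + 0)² = (-1)² = 1)
d = -327 (d = 1*(-327) = -327)
z(28, 12*(-4))/d = -21/(-327) = -21*(-1/327) = 7/109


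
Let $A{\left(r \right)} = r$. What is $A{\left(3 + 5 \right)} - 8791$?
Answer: $-8783$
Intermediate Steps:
$A{\left(3 + 5 \right)} - 8791 = \left(3 + 5\right) - 8791 = 8 - 8791 = -8783$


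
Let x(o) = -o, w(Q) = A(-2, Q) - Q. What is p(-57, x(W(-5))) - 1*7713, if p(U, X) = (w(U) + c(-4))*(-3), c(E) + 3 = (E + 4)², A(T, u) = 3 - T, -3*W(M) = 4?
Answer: -7890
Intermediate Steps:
W(M) = -4/3 (W(M) = -⅓*4 = -4/3)
w(Q) = 5 - Q (w(Q) = (3 - 1*(-2)) - Q = (3 + 2) - Q = 5 - Q)
c(E) = -3 + (4 + E)² (c(E) = -3 + (E + 4)² = -3 + (4 + E)²)
p(U, X) = -6 + 3*U (p(U, X) = ((5 - U) + (-3 + (4 - 4)²))*(-3) = ((5 - U) + (-3 + 0²))*(-3) = ((5 - U) + (-3 + 0))*(-3) = ((5 - U) - 3)*(-3) = (2 - U)*(-3) = -6 + 3*U)
p(-57, x(W(-5))) - 1*7713 = (-6 + 3*(-57)) - 1*7713 = (-6 - 171) - 7713 = -177 - 7713 = -7890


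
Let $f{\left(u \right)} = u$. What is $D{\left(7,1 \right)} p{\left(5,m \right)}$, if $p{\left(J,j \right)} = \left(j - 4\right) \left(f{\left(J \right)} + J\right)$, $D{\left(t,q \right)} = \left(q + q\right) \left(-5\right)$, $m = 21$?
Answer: $-1700$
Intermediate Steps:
$D{\left(t,q \right)} = - 10 q$ ($D{\left(t,q \right)} = 2 q \left(-5\right) = - 10 q$)
$p{\left(J,j \right)} = 2 J \left(-4 + j\right)$ ($p{\left(J,j \right)} = \left(j - 4\right) \left(J + J\right) = \left(-4 + j\right) 2 J = 2 J \left(-4 + j\right)$)
$D{\left(7,1 \right)} p{\left(5,m \right)} = \left(-10\right) 1 \cdot 2 \cdot 5 \left(-4 + 21\right) = - 10 \cdot 2 \cdot 5 \cdot 17 = \left(-10\right) 170 = -1700$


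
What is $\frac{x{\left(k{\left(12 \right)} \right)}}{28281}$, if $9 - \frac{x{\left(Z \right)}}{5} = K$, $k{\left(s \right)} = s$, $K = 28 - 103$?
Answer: $\frac{140}{9427} \approx 0.014851$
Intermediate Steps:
$K = -75$ ($K = 28 - 103 = -75$)
$x{\left(Z \right)} = 420$ ($x{\left(Z \right)} = 45 - -375 = 45 + 375 = 420$)
$\frac{x{\left(k{\left(12 \right)} \right)}}{28281} = \frac{420}{28281} = 420 \cdot \frac{1}{28281} = \frac{140}{9427}$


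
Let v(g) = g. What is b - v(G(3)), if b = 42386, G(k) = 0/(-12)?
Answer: 42386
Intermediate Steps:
G(k) = 0 (G(k) = 0*(-1/12) = 0)
b - v(G(3)) = 42386 - 1*0 = 42386 + 0 = 42386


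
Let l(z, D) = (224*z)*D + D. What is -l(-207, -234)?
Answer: -10849878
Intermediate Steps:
l(z, D) = D + 224*D*z (l(z, D) = 224*D*z + D = D + 224*D*z)
-l(-207, -234) = -(-234)*(1 + 224*(-207)) = -(-234)*(1 - 46368) = -(-234)*(-46367) = -1*10849878 = -10849878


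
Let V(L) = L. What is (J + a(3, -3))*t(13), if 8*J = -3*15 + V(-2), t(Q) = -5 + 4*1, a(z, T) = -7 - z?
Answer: 127/8 ≈ 15.875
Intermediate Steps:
t(Q) = -1 (t(Q) = -5 + 4 = -1)
J = -47/8 (J = (-3*15 - 2)/8 = (-45 - 2)/8 = (⅛)*(-47) = -47/8 ≈ -5.8750)
(J + a(3, -3))*t(13) = (-47/8 + (-7 - 1*3))*(-1) = (-47/8 + (-7 - 3))*(-1) = (-47/8 - 10)*(-1) = -127/8*(-1) = 127/8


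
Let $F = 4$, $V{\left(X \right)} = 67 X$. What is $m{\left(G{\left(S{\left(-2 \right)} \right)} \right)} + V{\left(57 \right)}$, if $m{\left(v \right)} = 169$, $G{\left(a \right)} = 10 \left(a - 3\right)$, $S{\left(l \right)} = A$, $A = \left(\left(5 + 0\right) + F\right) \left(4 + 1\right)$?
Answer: $3988$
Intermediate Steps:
$A = 45$ ($A = \left(\left(5 + 0\right) + 4\right) \left(4 + 1\right) = \left(5 + 4\right) 5 = 9 \cdot 5 = 45$)
$S{\left(l \right)} = 45$
$G{\left(a \right)} = -30 + 10 a$ ($G{\left(a \right)} = 10 \left(-3 + a\right) = -30 + 10 a$)
$m{\left(G{\left(S{\left(-2 \right)} \right)} \right)} + V{\left(57 \right)} = 169 + 67 \cdot 57 = 169 + 3819 = 3988$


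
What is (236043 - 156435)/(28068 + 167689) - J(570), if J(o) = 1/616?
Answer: 48842771/120586312 ≈ 0.40504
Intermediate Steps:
J(o) = 1/616
(236043 - 156435)/(28068 + 167689) - J(570) = (236043 - 156435)/(28068 + 167689) - 1*1/616 = 79608/195757 - 1/616 = 48842771/120586312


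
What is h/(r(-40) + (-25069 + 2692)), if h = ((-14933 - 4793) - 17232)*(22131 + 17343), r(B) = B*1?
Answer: 1458880092/22417 ≈ 65079.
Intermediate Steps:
r(B) = B
h = -1458880092 (h = (-19726 - 17232)*39474 = -36958*39474 = -1458880092)
h/(r(-40) + (-25069 + 2692)) = -1458880092/(-40 + (-25069 + 2692)) = -1458880092/(-40 - 22377) = -1458880092/(-22417) = -1458880092*(-1/22417) = 1458880092/22417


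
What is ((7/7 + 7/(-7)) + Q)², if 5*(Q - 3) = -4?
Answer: 121/25 ≈ 4.8400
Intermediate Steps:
Q = 11/5 (Q = 3 + (⅕)*(-4) = 3 - ⅘ = 11/5 ≈ 2.2000)
((7/7 + 7/(-7)) + Q)² = ((7/7 + 7/(-7)) + 11/5)² = ((7*(⅐) + 7*(-⅐)) + 11/5)² = ((1 - 1) + 11/5)² = (0 + 11/5)² = (11/5)² = 121/25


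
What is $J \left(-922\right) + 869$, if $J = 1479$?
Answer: $-1362769$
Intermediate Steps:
$J \left(-922\right) + 869 = 1479 \left(-922\right) + 869 = -1363638 + 869 = -1362769$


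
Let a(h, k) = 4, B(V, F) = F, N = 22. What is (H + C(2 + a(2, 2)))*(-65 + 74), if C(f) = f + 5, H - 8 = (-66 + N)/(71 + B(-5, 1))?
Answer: 331/2 ≈ 165.50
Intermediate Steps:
H = 133/18 (H = 8 + (-66 + 22)/(71 + 1) = 8 - 44/72 = 8 - 44*1/72 = 8 - 11/18 = 133/18 ≈ 7.3889)
C(f) = 5 + f
(H + C(2 + a(2, 2)))*(-65 + 74) = (133/18 + (5 + (2 + 4)))*(-65 + 74) = (133/18 + (5 + 6))*9 = (133/18 + 11)*9 = (331/18)*9 = 331/2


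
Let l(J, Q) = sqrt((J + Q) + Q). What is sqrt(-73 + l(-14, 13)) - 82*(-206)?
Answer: 16892 + sqrt(-73 + 2*sqrt(3)) ≈ 16892.0 + 8.3388*I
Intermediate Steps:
l(J, Q) = sqrt(J + 2*Q)
sqrt(-73 + l(-14, 13)) - 82*(-206) = sqrt(-73 + sqrt(-14 + 2*13)) - 82*(-206) = sqrt(-73 + sqrt(-14 + 26)) + 16892 = sqrt(-73 + sqrt(12)) + 16892 = sqrt(-73 + 2*sqrt(3)) + 16892 = 16892 + sqrt(-73 + 2*sqrt(3))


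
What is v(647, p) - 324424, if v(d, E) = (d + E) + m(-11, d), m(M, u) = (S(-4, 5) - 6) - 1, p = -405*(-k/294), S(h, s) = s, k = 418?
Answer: -15836956/49 ≈ -3.2320e+5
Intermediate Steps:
p = 28215/49 (p = -405/((-294/418)) = -405/((-294*1/418)) = -405/(-147/209) = -405*(-209/147) = 28215/49 ≈ 575.82)
m(M, u) = -2 (m(M, u) = (5 - 6) - 1 = -1 - 1 = -2)
v(d, E) = -2 + E + d (v(d, E) = (d + E) - 2 = (E + d) - 2 = -2 + E + d)
v(647, p) - 324424 = (-2 + 28215/49 + 647) - 324424 = 59820/49 - 324424 = -15836956/49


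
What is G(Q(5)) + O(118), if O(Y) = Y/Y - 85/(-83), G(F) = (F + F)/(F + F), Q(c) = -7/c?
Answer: 251/83 ≈ 3.0241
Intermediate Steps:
G(F) = 1 (G(F) = (2*F)/((2*F)) = (2*F)*(1/(2*F)) = 1)
O(Y) = 168/83 (O(Y) = 1 - 85*(-1/83) = 1 + 85/83 = 168/83)
G(Q(5)) + O(118) = 1 + 168/83 = 251/83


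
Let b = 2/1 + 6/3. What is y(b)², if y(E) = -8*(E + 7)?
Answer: 7744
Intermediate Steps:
b = 4 (b = 2*1 + 6*(⅓) = 2 + 2 = 4)
y(E) = -56 - 8*E (y(E) = -8*(7 + E) = -56 - 8*E)
y(b)² = (-56 - 8*4)² = (-56 - 32)² = (-88)² = 7744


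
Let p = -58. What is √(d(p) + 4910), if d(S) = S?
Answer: 2*√1213 ≈ 69.656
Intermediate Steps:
√(d(p) + 4910) = √(-58 + 4910) = √4852 = 2*√1213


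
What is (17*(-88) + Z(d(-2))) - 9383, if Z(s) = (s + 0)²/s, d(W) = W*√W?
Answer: -10879 - 2*I*√2 ≈ -10879.0 - 2.8284*I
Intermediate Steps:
d(W) = W^(3/2)
Z(s) = s (Z(s) = s²/s = s)
(17*(-88) + Z(d(-2))) - 9383 = (17*(-88) + (-2)^(3/2)) - 9383 = (-1496 - 2*I*√2) - 9383 = -10879 - 2*I*√2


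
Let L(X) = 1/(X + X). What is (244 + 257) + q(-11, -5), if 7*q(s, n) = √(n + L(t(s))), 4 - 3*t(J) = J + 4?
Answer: 501 + I*√2354/154 ≈ 501.0 + 0.31505*I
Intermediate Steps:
t(J) = -J/3 (t(J) = 4/3 - (J + 4)/3 = 4/3 - (4 + J)/3 = 4/3 + (-4/3 - J/3) = -J/3)
L(X) = 1/(2*X)
q(s, n) = √(n - 3/(2*s))/7 (q(s, n) = √(n + 1/(2*((-s/3))))/7 = √(n + (-3/s)/2)/7 = √(n - 3/(2*s))/7)
(244 + 257) + q(-11, -5) = (244 + 257) + √(-6/(-11) + 4*(-5))/14 = 501 + √(-6*(-1/11) - 20)/14 = 501 + √(6/11 - 20)/14 = 501 + √(-214/11)/14 = 501 + (I*√2354/11)/14 = 501 + I*√2354/154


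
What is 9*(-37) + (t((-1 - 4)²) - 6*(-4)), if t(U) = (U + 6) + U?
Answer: -253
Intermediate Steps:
t(U) = 6 + 2*U (t(U) = (6 + U) + U = 6 + 2*U)
9*(-37) + (t((-1 - 4)²) - 6*(-4)) = 9*(-37) + ((6 + 2*(-1 - 4)²) - 6*(-4)) = -333 + ((6 + 2*(-5)²) + 24) = -333 + ((6 + 2*25) + 24) = -333 + ((6 + 50) + 24) = -333 + (56 + 24) = -333 + 80 = -253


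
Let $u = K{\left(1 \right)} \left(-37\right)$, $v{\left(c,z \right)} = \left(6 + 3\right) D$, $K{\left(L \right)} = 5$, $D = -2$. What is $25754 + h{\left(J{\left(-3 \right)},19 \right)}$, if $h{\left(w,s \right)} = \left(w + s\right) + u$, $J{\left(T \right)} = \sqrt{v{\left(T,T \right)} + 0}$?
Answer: $25588 + 3 i \sqrt{2} \approx 25588.0 + 4.2426 i$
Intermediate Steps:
$v{\left(c,z \right)} = -18$ ($v{\left(c,z \right)} = \left(6 + 3\right) \left(-2\right) = 9 \left(-2\right) = -18$)
$u = -185$ ($u = 5 \left(-37\right) = -185$)
$J{\left(T \right)} = 3 i \sqrt{2}$ ($J{\left(T \right)} = \sqrt{-18 + 0} = \sqrt{-18} = 3 i \sqrt{2}$)
$h{\left(w,s \right)} = -185 + s + w$ ($h{\left(w,s \right)} = \left(w + s\right) - 185 = \left(s + w\right) - 185 = -185 + s + w$)
$25754 + h{\left(J{\left(-3 \right)},19 \right)} = 25754 + \left(-185 + 19 + 3 i \sqrt{2}\right) = 25754 - \left(166 - 3 i \sqrt{2}\right) = 25588 + 3 i \sqrt{2}$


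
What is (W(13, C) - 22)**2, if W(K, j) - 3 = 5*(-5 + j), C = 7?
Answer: 81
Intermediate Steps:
W(K, j) = -22 + 5*j (W(K, j) = 3 + 5*(-5 + j) = 3 + (-25 + 5*j) = -22 + 5*j)
(W(13, C) - 22)**2 = ((-22 + 5*7) - 22)**2 = ((-22 + 35) - 22)**2 = (13 - 22)**2 = (-9)**2 = 81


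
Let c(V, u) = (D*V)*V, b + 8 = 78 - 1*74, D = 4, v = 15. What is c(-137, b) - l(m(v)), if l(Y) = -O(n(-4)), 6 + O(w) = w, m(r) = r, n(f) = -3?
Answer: 75067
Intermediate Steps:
O(w) = -6 + w
l(Y) = 9 (l(Y) = -(-6 - 3) = -1*(-9) = 9)
b = -4 (b = -8 + (78 - 1*74) = -8 + (78 - 74) = -8 + 4 = -4)
c(V, u) = 4*V² (c(V, u) = (4*V)*V = 4*V²)
c(-137, b) - l(m(v)) = 4*(-137)² - 1*9 = 4*18769 - 9 = 75076 - 9 = 75067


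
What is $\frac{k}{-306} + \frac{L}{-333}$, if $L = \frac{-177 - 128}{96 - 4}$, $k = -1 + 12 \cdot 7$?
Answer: $- \frac{136081}{520812} \approx -0.26129$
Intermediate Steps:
$k = 83$ ($k = -1 + 84 = 83$)
$L = - \frac{305}{92} \approx -3.3152$
$\frac{k}{-306} + \frac{L}{-333} = \frac{83}{-306} - \frac{305}{92 \left(-333\right)} = 83 \left(- \frac{1}{306}\right) - - \frac{305}{30636} = - \frac{83}{306} + \frac{305}{30636} = - \frac{136081}{520812}$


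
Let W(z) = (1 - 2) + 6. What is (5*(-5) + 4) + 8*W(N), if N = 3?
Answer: 19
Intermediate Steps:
W(z) = 5 (W(z) = -1 + 6 = 5)
(5*(-5) + 4) + 8*W(N) = (5*(-5) + 4) + 8*5 = (-25 + 4) + 40 = -21 + 40 = 19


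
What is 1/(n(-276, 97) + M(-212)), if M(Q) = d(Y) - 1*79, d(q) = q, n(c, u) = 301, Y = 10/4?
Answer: 2/449 ≈ 0.0044543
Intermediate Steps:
Y = 5/2 (Y = 10*(¼) = 5/2 ≈ 2.5000)
M(Q) = -153/2 (M(Q) = 5/2 - 1*79 = 5/2 - 79 = -153/2)
1/(n(-276, 97) + M(-212)) = 1/(301 - 153/2) = 1/(449/2) = 2/449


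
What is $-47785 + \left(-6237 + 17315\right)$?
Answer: $-36707$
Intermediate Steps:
$-47785 + \left(-6237 + 17315\right) = -47785 + 11078 = -36707$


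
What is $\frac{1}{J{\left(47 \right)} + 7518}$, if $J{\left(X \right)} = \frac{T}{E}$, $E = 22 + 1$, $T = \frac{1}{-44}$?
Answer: $\frac{1012}{7608215} \approx 0.00013301$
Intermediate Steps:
$T = - \frac{1}{44} \approx -0.022727$
$E = 23$
$J{\left(X \right)} = - \frac{1}{1012}$ ($J{\left(X \right)} = - \frac{1}{44 \cdot 23} = \left(- \frac{1}{44}\right) \frac{1}{23} = - \frac{1}{1012}$)
$\frac{1}{J{\left(47 \right)} + 7518} = \frac{1}{- \frac{1}{1012} + 7518} = \frac{1}{\frac{7608215}{1012}} = \frac{1012}{7608215}$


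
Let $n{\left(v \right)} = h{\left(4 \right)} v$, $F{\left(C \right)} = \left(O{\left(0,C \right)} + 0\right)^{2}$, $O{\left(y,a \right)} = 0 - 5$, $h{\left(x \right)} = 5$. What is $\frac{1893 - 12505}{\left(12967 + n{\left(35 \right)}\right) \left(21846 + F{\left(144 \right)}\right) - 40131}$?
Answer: $- \frac{10612}{287388551} \approx -3.6926 \cdot 10^{-5}$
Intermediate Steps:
$O{\left(y,a \right)} = -5$
$F{\left(C \right)} = 25$ ($F{\left(C \right)} = \left(-5 + 0\right)^{2} = \left(-5\right)^{2} = 25$)
$n{\left(v \right)} = 5 v$
$\frac{1893 - 12505}{\left(12967 + n{\left(35 \right)}\right) \left(21846 + F{\left(144 \right)}\right) - 40131} = \frac{1893 - 12505}{\left(12967 + 5 \cdot 35\right) \left(21846 + 25\right) - 40131} = - \frac{10612}{\left(12967 + 175\right) 21871 - 40131} = - \frac{10612}{13142 \cdot 21871 - 40131} = - \frac{10612}{287428682 - 40131} = - \frac{10612}{287388551}$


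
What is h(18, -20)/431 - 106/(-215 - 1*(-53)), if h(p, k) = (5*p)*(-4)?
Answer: -6317/34911 ≈ -0.18095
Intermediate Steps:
h(p, k) = -20*p
h(18, -20)/431 - 106/(-215 - 1*(-53)) = -20*18/431 - 106/(-215 - 1*(-53)) = -360*1/431 - 106/(-215 + 53) = -360/431 - 106/(-162) = -360/431 - 106*(-1/162) = -360/431 + 53/81 = -6317/34911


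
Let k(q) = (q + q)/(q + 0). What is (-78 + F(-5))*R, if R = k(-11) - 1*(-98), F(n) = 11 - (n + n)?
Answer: -5700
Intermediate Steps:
F(n) = 11 - 2*n
k(q) = 2 (k(q) = (2*q)/q = 2)
R = 100 (R = 2 - 1*(-98) = 2 + 98 = 100)
(-78 + F(-5))*R = (-78 + (11 - 2*(-5)))*100 = (-78 + (11 + 10))*100 = (-78 + 21)*100 = -57*100 = -5700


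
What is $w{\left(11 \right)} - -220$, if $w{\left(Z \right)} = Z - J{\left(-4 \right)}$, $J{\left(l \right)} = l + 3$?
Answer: $232$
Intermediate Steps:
$J{\left(l \right)} = 3 + l$
$w{\left(Z \right)} = 1 + Z$ ($w{\left(Z \right)} = Z - \left(3 - 4\right) = Z - -1 = Z + 1 = 1 + Z$)
$w{\left(11 \right)} - -220 = \left(1 + 11\right) - -220 = 12 + 220 = 232$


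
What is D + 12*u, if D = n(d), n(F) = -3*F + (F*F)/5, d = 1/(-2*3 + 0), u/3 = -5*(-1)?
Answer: 32491/180 ≈ 180.51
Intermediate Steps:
u = 15 (u = 3*(-5*(-1)) = 3*5 = 15)
d = -1/6 (d = 1/(-6 + 0) = 1/(-6) = -1/6 ≈ -0.16667)
n(F) = -3*F + F**2/5 (n(F) = -3*F + F**2*(1/5) = -3*F + F**2/5)
D = 91/180 (D = (1/5)*(-1/6)*(-15 - 1/6) = (1/5)*(-1/6)*(-91/6) = 91/180 ≈ 0.50556)
D + 12*u = 91/180 + 12*15 = 91/180 + 180 = 32491/180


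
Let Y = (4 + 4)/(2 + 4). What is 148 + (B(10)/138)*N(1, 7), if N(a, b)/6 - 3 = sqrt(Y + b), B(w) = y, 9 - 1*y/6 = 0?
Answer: 3566/23 + 90*sqrt(3)/23 ≈ 161.82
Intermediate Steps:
y = 54 (y = 54 - 6*0 = 54 + 0 = 54)
B(w) = 54
Y = 4/3 (Y = 8/6 = 8*(1/6) = 4/3 ≈ 1.3333)
N(a, b) = 18 + 6*sqrt(4/3 + b)
148 + (B(10)/138)*N(1, 7) = 148 + (54/138)*(18 + 2*sqrt(12 + 9*7)) = 148 + (54*(1/138))*(18 + 2*sqrt(12 + 63)) = 148 + 9*(18 + 2*sqrt(75))/23 = 148 + 9*(18 + 2*(5*sqrt(3)))/23 = 148 + 9*(18 + 10*sqrt(3))/23 = 148 + (162/23 + 90*sqrt(3)/23) = 3566/23 + 90*sqrt(3)/23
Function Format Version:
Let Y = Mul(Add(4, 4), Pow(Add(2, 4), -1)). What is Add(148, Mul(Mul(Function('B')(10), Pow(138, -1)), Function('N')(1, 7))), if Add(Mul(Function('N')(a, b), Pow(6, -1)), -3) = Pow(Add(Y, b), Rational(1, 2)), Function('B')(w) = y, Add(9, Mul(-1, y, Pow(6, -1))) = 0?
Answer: Add(Rational(3566, 23), Mul(Rational(90, 23), Pow(3, Rational(1, 2)))) ≈ 161.82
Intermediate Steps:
y = 54 (y = Add(54, Mul(-6, 0)) = Add(54, 0) = 54)
Function('B')(w) = 54
Y = Rational(4, 3) (Y = Mul(8, Pow(6, -1)) = Mul(8, Rational(1, 6)) = Rational(4, 3) ≈ 1.3333)
Function('N')(a, b) = Add(18, Mul(6, Pow(Add(Rational(4, 3), b), Rational(1, 2))))
Add(148, Mul(Mul(Function('B')(10), Pow(138, -1)), Function('N')(1, 7))) = Add(148, Mul(Mul(54, Pow(138, -1)), Add(18, Mul(2, Pow(Add(12, Mul(9, 7)), Rational(1, 2)))))) = Add(148, Mul(Mul(54, Rational(1, 138)), Add(18, Mul(2, Pow(Add(12, 63), Rational(1, 2)))))) = Add(148, Mul(Rational(9, 23), Add(18, Mul(2, Pow(75, Rational(1, 2)))))) = Add(148, Mul(Rational(9, 23), Add(18, Mul(2, Mul(5, Pow(3, Rational(1, 2))))))) = Add(148, Mul(Rational(9, 23), Add(18, Mul(10, Pow(3, Rational(1, 2)))))) = Add(148, Add(Rational(162, 23), Mul(Rational(90, 23), Pow(3, Rational(1, 2))))) = Add(Rational(3566, 23), Mul(Rational(90, 23), Pow(3, Rational(1, 2))))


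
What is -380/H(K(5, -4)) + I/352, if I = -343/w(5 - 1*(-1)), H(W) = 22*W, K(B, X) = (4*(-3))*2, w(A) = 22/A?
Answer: 5273/11616 ≈ 0.45394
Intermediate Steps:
K(B, X) = -24 (K(B, X) = -12*2 = -24)
I = -1029/11 (I = -343/(22/(5 - 1*(-1))) = -343/(22/(5 + 1)) = -343/(22/6) = -343/(22*(1/6)) = -343/11/3 = -343*3/11 = -1029/11 ≈ -93.545)
-380/H(K(5, -4)) + I/352 = -380/(22*(-24)) - 1029/11/352 = -380/(-528) - 1029/11*1/352 = -380*(-1/528) - 1029/3872 = 95/132 - 1029/3872 = 5273/11616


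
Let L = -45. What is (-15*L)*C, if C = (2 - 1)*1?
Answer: 675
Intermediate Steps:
C = 1 (C = 1*1 = 1)
(-15*L)*C = -15*(-45)*1 = 675*1 = 675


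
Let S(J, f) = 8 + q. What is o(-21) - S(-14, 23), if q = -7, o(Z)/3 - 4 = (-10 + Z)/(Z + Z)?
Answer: 185/14 ≈ 13.214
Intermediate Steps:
o(Z) = 12 + 3*(-10 + Z)/(2*Z) (o(Z) = 12 + 3*((-10 + Z)/(Z + Z)) = 12 + 3*((-10 + Z)/((2*Z))) = 12 + 3*((-10 + Z)*(1/(2*Z))) = 12 + 3*((-10 + Z)/(2*Z)) = 12 + 3*(-10 + Z)/(2*Z))
S(J, f) = 1 (S(J, f) = 8 - 7 = 1)
o(-21) - S(-14, 23) = (27/2 - 15/(-21)) - 1*1 = (27/2 - 15*(-1/21)) - 1 = (27/2 + 5/7) - 1 = 199/14 - 1 = 185/14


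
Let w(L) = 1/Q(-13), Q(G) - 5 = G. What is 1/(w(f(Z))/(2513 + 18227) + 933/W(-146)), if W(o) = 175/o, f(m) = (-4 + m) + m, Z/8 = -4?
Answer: -5807200/4520258147 ≈ -0.0012847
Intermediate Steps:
Z = -32 (Z = 8*(-4) = -32)
Q(G) = 5 + G
f(m) = -4 + 2*m
w(L) = -⅛ (w(L) = 1/(5 - 13) = 1/(-8) = -⅛)
1/(w(f(Z))/(2513 + 18227) + 933/W(-146)) = 1/(-1/(8*(2513 + 18227)) + 933/((175/(-146)))) = 1/(-⅛/20740 + 933/((175*(-1/146)))) = 1/(-⅛*1/20740 + 933/(-175/146)) = 1/(-1/165920 + 933*(-146/175)) = 1/(-1/165920 - 136218/175) = 1/(-4520258147/5807200) = -5807200/4520258147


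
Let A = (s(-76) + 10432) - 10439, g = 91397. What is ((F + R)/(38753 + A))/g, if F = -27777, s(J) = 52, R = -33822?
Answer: -61599/3546020806 ≈ -1.7371e-5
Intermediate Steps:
A = 45 (A = (52 + 10432) - 10439 = 10484 - 10439 = 45)
((F + R)/(38753 + A))/g = ((-27777 - 33822)/(38753 + 45))/91397 = -61599/38798*(1/91397) = -61599*1/38798*(1/91397) = -61599/38798*1/91397 = -61599/3546020806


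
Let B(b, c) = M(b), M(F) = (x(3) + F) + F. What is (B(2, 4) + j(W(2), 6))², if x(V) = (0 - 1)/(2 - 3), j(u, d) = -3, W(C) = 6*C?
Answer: 4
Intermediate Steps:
x(V) = 1 (x(V) = -1/(-1) = -1*(-1) = 1)
M(F) = 1 + 2*F (M(F) = (1 + F) + F = 1 + 2*F)
B(b, c) = 1 + 2*b
(B(2, 4) + j(W(2), 6))² = ((1 + 2*2) - 3)² = ((1 + 4) - 3)² = (5 - 3)² = 2² = 4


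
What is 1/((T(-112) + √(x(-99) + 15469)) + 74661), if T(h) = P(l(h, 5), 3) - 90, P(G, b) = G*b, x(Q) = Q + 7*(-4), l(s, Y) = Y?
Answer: 12431/927176009 - √15342/5563056054 ≈ 1.3385e-5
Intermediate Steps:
x(Q) = -28 + Q (x(Q) = Q - 28 = -28 + Q)
T(h) = -75 (T(h) = 5*3 - 90 = 15 - 90 = -75)
1/((T(-112) + √(x(-99) + 15469)) + 74661) = 1/((-75 + √((-28 - 99) + 15469)) + 74661) = 1/((-75 + √(-127 + 15469)) + 74661) = 1/((-75 + √15342) + 74661) = 1/(74586 + √15342)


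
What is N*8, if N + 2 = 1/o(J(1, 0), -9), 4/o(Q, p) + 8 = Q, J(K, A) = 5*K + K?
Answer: -20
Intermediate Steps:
J(K, A) = 6*K
o(Q, p) = 4/(-8 + Q)
N = -5/2 (N = -2 + 1/(4/(-8 + 6*1)) = -2 + 1/(4/(-8 + 6)) = -2 + 1/(4/(-2)) = -2 + 1/(4*(-½)) = -2 + 1/(-2) = -2 - ½ = -5/2 ≈ -2.5000)
N*8 = -5/2*8 = -20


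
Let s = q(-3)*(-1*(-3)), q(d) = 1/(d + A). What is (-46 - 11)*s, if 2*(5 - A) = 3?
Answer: -342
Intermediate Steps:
A = 7/2 (A = 5 - ½*3 = 5 - 3/2 = 7/2 ≈ 3.5000)
q(d) = 1/(7/2 + d) (q(d) = 1/(d + 7/2) = 1/(7/2 + d))
s = 6 (s = (2/(7 + 2*(-3)))*(-1*(-3)) = (2/(7 - 6))*3 = (2/1)*3 = (2*1)*3 = 2*3 = 6)
(-46 - 11)*s = (-46 - 11)*6 = -57*6 = -342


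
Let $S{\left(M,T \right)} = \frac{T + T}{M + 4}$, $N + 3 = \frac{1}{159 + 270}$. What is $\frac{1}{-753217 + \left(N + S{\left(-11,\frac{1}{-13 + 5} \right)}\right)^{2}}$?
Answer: $- \frac{144288144}{108679017094007} \approx -1.3277 \cdot 10^{-6}$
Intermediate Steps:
$N = - \frac{1286}{429}$ ($N = -3 + \frac{1}{159 + 270} = -3 + \frac{1}{429} = - \frac{1286}{429} \approx -2.9977$)
$S{\left(M,T \right)} = \frac{2 T}{4 + M}$
$\frac{1}{-753217 + \left(N + S{\left(-11,\frac{1}{-13 + 5} \right)}\right)^{2}} = \frac{1}{-753217 + \left(- \frac{1286}{429} + \frac{2}{\left(-13 + 5\right) \left(4 - 11\right)}\right)^{2}} = \frac{1}{-753217 + \left(- \frac{1286}{429} + \frac{2}{\left(-8\right) \left(-7\right)}\right)^{2}} = \frac{1}{-753217 + \left(- \frac{1286}{429} + 2 \left(- \frac{1}{8}\right) \left(- \frac{1}{7}\right)\right)^{2}} = \frac{1}{-753217 + \left(- \frac{1286}{429} + \frac{1}{28}\right)^{2}} = \frac{1}{-753217 + \left(- \frac{35579}{12012}\right)^{2}} = \frac{1}{-753217 + \frac{1265865241}{144288144}} = \frac{1}{- \frac{108679017094007}{144288144}} = - \frac{144288144}{108679017094007}$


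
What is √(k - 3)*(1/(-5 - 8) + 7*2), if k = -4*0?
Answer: 181*I*√3/13 ≈ 24.115*I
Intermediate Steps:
k = 0
√(k - 3)*(1/(-5 - 8) + 7*2) = √(0 - 3)*(1/(-5 - 8) + 7*2) = √(-3)*(1/(-13) + 14) = (I*√3)*(-1/13 + 14) = (I*√3)*(181/13) = 181*I*√3/13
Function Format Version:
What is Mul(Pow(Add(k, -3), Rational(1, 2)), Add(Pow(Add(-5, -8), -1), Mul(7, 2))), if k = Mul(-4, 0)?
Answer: Mul(Rational(181, 13), I, Pow(3, Rational(1, 2))) ≈ Mul(24.115, I)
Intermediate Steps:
k = 0
Mul(Pow(Add(k, -3), Rational(1, 2)), Add(Pow(Add(-5, -8), -1), Mul(7, 2))) = Mul(Pow(Add(0, -3), Rational(1, 2)), Add(Pow(Add(-5, -8), -1), Mul(7, 2))) = Mul(Pow(-3, Rational(1, 2)), Add(Pow(-13, -1), 14)) = Mul(Mul(I, Pow(3, Rational(1, 2))), Add(Rational(-1, 13), 14)) = Mul(Mul(I, Pow(3, Rational(1, 2))), Rational(181, 13)) = Mul(Rational(181, 13), I, Pow(3, Rational(1, 2)))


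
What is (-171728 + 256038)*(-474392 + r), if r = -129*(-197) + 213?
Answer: -37835461460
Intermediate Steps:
r = 25626 (r = 25413 + 213 = 25626)
(-171728 + 256038)*(-474392 + r) = (-171728 + 256038)*(-474392 + 25626) = 84310*(-448766) = -37835461460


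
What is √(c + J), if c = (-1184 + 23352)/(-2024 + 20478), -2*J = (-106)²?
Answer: I*√478200365854/9227 ≈ 74.945*I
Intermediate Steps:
J = -5618 (J = -½*(-106)² = -½*11236 = -5618)
c = 11084/9227 (c = 22168/18454 = 22168*(1/18454) = 11084/9227 ≈ 1.2013)
√(c + J) = √(11084/9227 - 5618) = √(-51826202/9227) = I*√478200365854/9227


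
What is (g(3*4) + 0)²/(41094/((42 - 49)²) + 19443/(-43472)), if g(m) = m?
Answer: 102246144/595161887 ≈ 0.17180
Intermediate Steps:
(g(3*4) + 0)²/(41094/((42 - 49)²) + 19443/(-43472)) = (3*4 + 0)²/(41094/((42 - 49)²) + 19443/(-43472)) = (12 + 0)²/(41094/((-7)²) + 19443*(-1/43472)) = 12²/(41094/49 - 19443/43472) = 144/(41094*(1/49) - 19443/43472) = 144/(41094/49 - 19443/43472) = 144/(1785485661/2130128) = 144*(2130128/1785485661) = 102246144/595161887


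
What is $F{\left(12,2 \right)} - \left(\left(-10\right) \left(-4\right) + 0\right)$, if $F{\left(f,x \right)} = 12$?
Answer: $-28$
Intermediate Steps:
$F{\left(12,2 \right)} - \left(\left(-10\right) \left(-4\right) + 0\right) = 12 - \left(\left(-10\right) \left(-4\right) + 0\right) = 12 - \left(40 + 0\right) = 12 - 40 = -28$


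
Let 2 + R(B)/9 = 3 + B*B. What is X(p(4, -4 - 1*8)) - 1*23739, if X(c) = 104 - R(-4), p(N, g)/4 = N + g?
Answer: -23788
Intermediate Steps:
R(B) = 9 + 9*B² (R(B) = -18 + 9*(3 + B*B) = -18 + 9*(3 + B²) = -18 + (27 + 9*B²) = 9 + 9*B²)
p(N, g) = 4*N + 4*g (p(N, g) = 4*(N + g) = 4*N + 4*g)
X(c) = -49 (X(c) = 104 - (9 + 9*(-4)²) = 104 - (9 + 9*16) = 104 - (9 + 144) = 104 - 1*153 = 104 - 153 = -49)
X(p(4, -4 - 1*8)) - 1*23739 = -49 - 1*23739 = -49 - 23739 = -23788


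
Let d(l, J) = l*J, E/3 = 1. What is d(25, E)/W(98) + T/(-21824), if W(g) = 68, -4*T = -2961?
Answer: 1586463/1484032 ≈ 1.0690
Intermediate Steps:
T = 2961/4 (T = -¼*(-2961) = 2961/4 ≈ 740.25)
E = 3 (E = 3*1 = 3)
d(l, J) = J*l
d(25, E)/W(98) + T/(-21824) = (3*25)/68 + (2961/4)/(-21824) = 75*(1/68) + (2961/4)*(-1/21824) = 75/68 - 2961/87296 = 1586463/1484032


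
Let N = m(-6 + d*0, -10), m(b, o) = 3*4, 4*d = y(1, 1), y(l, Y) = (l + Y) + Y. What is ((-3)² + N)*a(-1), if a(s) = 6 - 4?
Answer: 42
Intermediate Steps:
a(s) = 2
y(l, Y) = l + 2*Y (y(l, Y) = (Y + l) + Y = l + 2*Y)
d = ¾ (d = (1 + 2*1)/4 = (1 + 2)/4 = (¼)*3 = ¾ ≈ 0.75000)
m(b, o) = 12
N = 12
((-3)² + N)*a(-1) = ((-3)² + 12)*2 = (9 + 12)*2 = 21*2 = 42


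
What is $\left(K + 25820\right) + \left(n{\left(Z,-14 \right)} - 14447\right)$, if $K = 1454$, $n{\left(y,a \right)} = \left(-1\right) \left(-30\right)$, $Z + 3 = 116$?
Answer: $12857$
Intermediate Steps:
$Z = 113$ ($Z = -3 + 116 = 113$)
$n{\left(y,a \right)} = 30$
$\left(K + 25820\right) + \left(n{\left(Z,-14 \right)} - 14447\right) = \left(1454 + 25820\right) + \left(30 - 14447\right) = 27274 - 14417 = 12857$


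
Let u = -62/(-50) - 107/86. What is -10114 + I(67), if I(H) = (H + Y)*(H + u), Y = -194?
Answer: -40038307/2150 ≈ -18622.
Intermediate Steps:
u = -9/2150 (u = -62*(-1/50) - 107*1/86 = 31/25 - 107/86 = -9/2150 ≈ -0.0041860)
I(H) = (-194 + H)*(-9/2150 + H) (I(H) = (H - 194)*(H - 9/2150) = (-194 + H)*(-9/2150 + H))
-10114 + I(67) = -10114 + (873/1075 + 67**2 - 417109/2150*67) = -10114 + (873/1075 + 4489 - 27946303/2150) = -10114 - 18293207/2150 = -40038307/2150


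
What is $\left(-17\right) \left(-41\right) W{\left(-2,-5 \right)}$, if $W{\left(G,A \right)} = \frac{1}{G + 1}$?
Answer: $-697$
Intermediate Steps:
$W{\left(G,A \right)} = \frac{1}{1 + G}$
$\left(-17\right) \left(-41\right) W{\left(-2,-5 \right)} = \frac{\left(-17\right) \left(-41\right)}{1 - 2} = \frac{697}{-1} = 697 \left(-1\right) = -697$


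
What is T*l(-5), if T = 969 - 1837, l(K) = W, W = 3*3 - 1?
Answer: -6944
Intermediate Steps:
W = 8 (W = 9 - 1 = 8)
l(K) = 8
T = -868
T*l(-5) = -868*8 = -6944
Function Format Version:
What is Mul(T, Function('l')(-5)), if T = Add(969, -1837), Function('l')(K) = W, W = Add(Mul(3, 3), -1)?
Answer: -6944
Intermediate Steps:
W = 8 (W = Add(9, -1) = 8)
Function('l')(K) = 8
T = -868
Mul(T, Function('l')(-5)) = Mul(-868, 8) = -6944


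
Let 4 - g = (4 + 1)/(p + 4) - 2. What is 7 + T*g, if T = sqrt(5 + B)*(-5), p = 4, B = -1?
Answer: -187/4 ≈ -46.750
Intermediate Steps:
g = 43/8 (g = 4 - ((4 + 1)/(4 + 4) - 2) = 4 - (5/8 - 2) = 4 - 1*(-11/8) = 4 + 11/8 = 43/8 ≈ 5.3750)
T = -10 (T = sqrt(5 - 1)*(-5) = sqrt(4)*(-5) = 2*(-5) = -10)
7 + T*g = 7 - 10*43/8 = 7 - 215/4 = -187/4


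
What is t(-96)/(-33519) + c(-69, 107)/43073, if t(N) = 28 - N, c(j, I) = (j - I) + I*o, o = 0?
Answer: -11240396/1443763887 ≈ -0.0077855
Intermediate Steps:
c(j, I) = j - I (c(j, I) = (j - I) + I*0 = (j - I) + 0 = j - I)
t(-96)/(-33519) + c(-69, 107)/43073 = (28 - 1*(-96))/(-33519) + (-69 - 1*107)/43073 = (28 + 96)*(-1/33519) + (-69 - 107)*(1/43073) = 124*(-1/33519) - 176*1/43073 = -124/33519 - 176/43073 = -11240396/1443763887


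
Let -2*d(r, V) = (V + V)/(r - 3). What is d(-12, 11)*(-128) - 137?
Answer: -3463/15 ≈ -230.87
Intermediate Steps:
d(r, V) = -V/(-3 + r) (d(r, V) = -(V + V)/(2*(r - 3)) = -2*V/(2*(-3 + r)) = -V/(-3 + r))
d(-12, 11)*(-128) - 137 = -1*11/(-3 - 12)*(-128) - 137 = -1*11/(-15)*(-128) - 137 = -1*11*(-1/15)*(-128) - 137 = (11/15)*(-128) - 137 = -1408/15 - 137 = -3463/15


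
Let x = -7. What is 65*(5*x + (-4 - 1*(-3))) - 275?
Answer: -2615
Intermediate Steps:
65*(5*x + (-4 - 1*(-3))) - 275 = 65*(5*(-7) + (-4 - 1*(-3))) - 275 = 65*(-35 + (-4 + 3)) - 275 = 65*(-35 - 1) - 275 = 65*(-36) - 275 = -2340 - 275 = -2615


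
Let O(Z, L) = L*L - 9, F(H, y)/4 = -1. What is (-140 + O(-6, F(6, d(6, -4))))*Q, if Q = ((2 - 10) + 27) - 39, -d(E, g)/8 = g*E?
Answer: 2660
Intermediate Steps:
d(E, g) = -8*E*g (d(E, g) = -8*g*E = -8*E*g)
F(H, y) = -4 (F(H, y) = 4*(-1) = -4)
O(Z, L) = -9 + L² (O(Z, L) = L² - 9 = -9 + L²)
Q = -20 (Q = (-8 + 27) - 39 = 19 - 39 = -20)
(-140 + O(-6, F(6, d(6, -4))))*Q = (-140 + (-9 + (-4)²))*(-20) = (-140 + (-9 + 16))*(-20) = (-140 + 7)*(-20) = -133*(-20) = 2660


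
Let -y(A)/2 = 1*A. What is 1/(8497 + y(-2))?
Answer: 1/8501 ≈ 0.00011763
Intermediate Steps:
y(A) = -2*A
1/(8497 + y(-2)) = 1/(8497 - 2*(-2)) = 1/(8497 + 4) = 1/8501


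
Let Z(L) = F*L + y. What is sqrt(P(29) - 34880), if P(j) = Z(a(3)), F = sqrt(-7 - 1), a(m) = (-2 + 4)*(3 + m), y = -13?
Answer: sqrt(-34893 + 24*I*sqrt(2)) ≈ 0.0909 + 186.8*I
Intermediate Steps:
a(m) = 6 + 2*m (a(m) = 2*(3 + m) = 6 + 2*m)
F = 2*I*sqrt(2) (F = sqrt(-8) = 2*I*sqrt(2) ≈ 2.8284*I)
Z(L) = -13 + 2*I*L*sqrt(2) (Z(L) = (2*I*sqrt(2))*L - 13 = 2*I*L*sqrt(2) - 13 = -13 + 2*I*L*sqrt(2))
P(j) = -13 + 24*I*sqrt(2) (P(j) = -13 + 2*I*(6 + 2*3)*sqrt(2) = -13 + 2*I*(6 + 6)*sqrt(2) = -13 + 2*I*12*sqrt(2) = -13 + 24*I*sqrt(2))
sqrt(P(29) - 34880) = sqrt((-13 + 24*I*sqrt(2)) - 34880) = sqrt(-34893 + 24*I*sqrt(2))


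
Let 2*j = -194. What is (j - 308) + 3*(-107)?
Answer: -726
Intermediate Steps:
j = -97 (j = (½)*(-194) = -97)
(j - 308) + 3*(-107) = (-97 - 308) + 3*(-107) = -405 - 321 = -726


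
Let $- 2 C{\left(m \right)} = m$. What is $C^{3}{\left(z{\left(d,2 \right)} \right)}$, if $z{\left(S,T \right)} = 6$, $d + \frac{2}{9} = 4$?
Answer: $-27$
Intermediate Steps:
$d = \frac{34}{9}$ ($d = - \frac{2}{9} + 4 = \frac{34}{9} \approx 3.7778$)
$C{\left(m \right)} = - \frac{m}{2}$
$C^{3}{\left(z{\left(d,2 \right)} \right)} = \left(\left(- \frac{1}{2}\right) 6\right)^{3} = \left(-3\right)^{3} = -27$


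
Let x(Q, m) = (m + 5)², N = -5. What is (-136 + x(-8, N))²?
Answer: 18496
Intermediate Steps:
x(Q, m) = (5 + m)²
(-136 + x(-8, N))² = (-136 + (5 - 5)²)² = (-136 + 0²)² = (-136 + 0)² = (-136)² = 18496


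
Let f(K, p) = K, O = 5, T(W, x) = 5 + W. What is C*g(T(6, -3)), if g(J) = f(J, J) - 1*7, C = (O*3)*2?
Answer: 120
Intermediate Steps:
C = 30 (C = (5*3)*2 = 15*2 = 30)
g(J) = -7 + J (g(J) = J - 1*7 = J - 7 = -7 + J)
C*g(T(6, -3)) = 30*(-7 + (5 + 6)) = 30*(-7 + 11) = 30*4 = 120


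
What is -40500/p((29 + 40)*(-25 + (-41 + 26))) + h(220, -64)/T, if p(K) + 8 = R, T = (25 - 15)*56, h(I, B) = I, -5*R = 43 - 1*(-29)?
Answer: 12659/7 ≈ 1808.4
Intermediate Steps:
R = -72/5 (R = -(43 - 1*(-29))/5 = -(43 + 29)/5 = -⅕*72 = -72/5 ≈ -14.400)
T = 560 (T = 10*56 = 560)
p(K) = -112/5 (p(K) = -8 - 72/5 = -112/5)
-40500/p((29 + 40)*(-25 + (-41 + 26))) + h(220, -64)/T = -40500/(-112/5) + 220/560 = -40500*(-5/112) + 220*(1/560) = 50625/28 + 11/28 = 12659/7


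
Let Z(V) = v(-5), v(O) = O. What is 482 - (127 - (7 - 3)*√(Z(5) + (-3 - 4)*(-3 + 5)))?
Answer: 355 + 4*I*√19 ≈ 355.0 + 17.436*I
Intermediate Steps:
Z(V) = -5
482 - (127 - (7 - 3)*√(Z(5) + (-3 - 4)*(-3 + 5))) = 482 - (127 - (7 - 3)*√(-5 + (-3 - 4)*(-3 + 5))) = 482 - (127 - 4*√(-5 - 7*2)) = 482 - (127 - 4*√(-5 - 14)) = 482 - (127 - 4*√(-19)) = 482 - (127 - 4*I*√19) = 482 + (-127 + 4*I*√19) = 355 + 4*I*√19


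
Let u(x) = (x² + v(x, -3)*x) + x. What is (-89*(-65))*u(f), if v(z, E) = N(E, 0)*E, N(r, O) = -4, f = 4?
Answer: 393380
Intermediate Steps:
v(z, E) = -4*E
u(x) = x² + 13*x (u(x) = (x² + (-4*(-3))*x) + x = (x² + 12*x) + x = x² + 13*x)
(-89*(-65))*u(f) = (-89*(-65))*(4*(13 + 4)) = 5785*(4*17) = 5785*68 = 393380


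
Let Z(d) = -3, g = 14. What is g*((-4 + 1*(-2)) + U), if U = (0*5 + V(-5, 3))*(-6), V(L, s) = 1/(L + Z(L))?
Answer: -147/2 ≈ -73.500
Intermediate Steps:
V(L, s) = 1/(-3 + L) (V(L, s) = 1/(L - 3) = 1/(-3 + L))
U = ¾ (U = (0*5 + 1/(-3 - 5))*(-6) = (0 + 1/(-8))*(-6) = (0 - ⅛)*(-6) = -⅛*(-6) = ¾ ≈ 0.75000)
g*((-4 + 1*(-2)) + U) = 14*((-4 + 1*(-2)) + ¾) = 14*((-4 - 2) + ¾) = 14*(-6 + ¾) = 14*(-21/4) = -147/2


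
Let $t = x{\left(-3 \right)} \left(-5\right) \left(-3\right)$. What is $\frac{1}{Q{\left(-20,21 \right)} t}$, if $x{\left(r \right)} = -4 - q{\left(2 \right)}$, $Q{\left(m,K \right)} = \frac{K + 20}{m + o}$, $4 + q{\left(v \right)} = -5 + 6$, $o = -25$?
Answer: $\frac{3}{41} \approx 0.073171$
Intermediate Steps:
$q{\left(v \right)} = -3$ ($q{\left(v \right)} = -4 + \left(-5 + 6\right) = -4 + 1 = -3$)
$Q{\left(m,K \right)} = \frac{20 + K}{-25 + m}$ ($Q{\left(m,K \right)} = \frac{K + 20}{m - 25} = \frac{20 + K}{-25 + m}$)
$x{\left(r \right)} = -1$ ($x{\left(r \right)} = -4 - -3 = -4 + 3 = -1$)
$t = -15$ ($t = \left(-1\right) \left(-5\right) \left(-3\right) = 5 \left(-3\right) = -15$)
$\frac{1}{Q{\left(-20,21 \right)} t} = \frac{1}{\frac{20 + 21}{-25 - 20} \left(-15\right)} = \frac{1}{\frac{1}{-45} \cdot 41 \left(-15\right)} = \frac{1}{\left(- \frac{1}{45}\right) 41 \left(-15\right)} = \frac{1}{\left(- \frac{41}{45}\right) \left(-15\right)} = \frac{1}{\frac{41}{3}} = \frac{3}{41}$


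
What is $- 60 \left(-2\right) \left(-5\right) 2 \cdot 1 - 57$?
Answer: $-1257$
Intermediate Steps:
$- 60 \left(-2\right) \left(-5\right) 2 \cdot 1 - 57 = - 60 \cdot 10 \cdot 2 - 57 = \left(-60\right) 20 - 57 = -1200 - 57 = -1257$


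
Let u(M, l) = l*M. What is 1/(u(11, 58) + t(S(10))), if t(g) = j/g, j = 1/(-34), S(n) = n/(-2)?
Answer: 170/108461 ≈ 0.0015674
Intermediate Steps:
u(M, l) = M*l
S(n) = -n/2 (S(n) = n*(-½) = -n/2)
j = -1/34 ≈ -0.029412
t(g) = -1/(34*g)
1/(u(11, 58) + t(S(10))) = 1/(11*58 - 1/(34*((-½*10)))) = 1/(638 - 1/34/(-5)) = 1/(638 - 1/34*(-⅕)) = 1/(638 + 1/170) = 1/(108461/170) = 170/108461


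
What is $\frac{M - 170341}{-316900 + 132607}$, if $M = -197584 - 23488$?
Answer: $\frac{130471}{61431} \approx 2.1239$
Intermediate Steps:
$M = -221072$ ($M = -197584 - 23488 = -221072$)
$\frac{M - 170341}{-316900 + 132607} = \frac{-221072 - 170341}{-316900 + 132607} = - \frac{391413}{-184293} = \left(-391413\right) \left(- \frac{1}{184293}\right) = \frac{130471}{61431}$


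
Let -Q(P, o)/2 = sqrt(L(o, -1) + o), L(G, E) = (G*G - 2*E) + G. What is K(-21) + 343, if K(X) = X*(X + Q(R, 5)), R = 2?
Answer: 784 + 42*sqrt(37) ≈ 1039.5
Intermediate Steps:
L(G, E) = G + G**2 - 2*E (L(G, E) = (G**2 - 2*E) + G = G + G**2 - 2*E)
Q(P, o) = -2*sqrt(2 + o**2 + 2*o) (Q(P, o) = -2*sqrt((o + o**2 - 2*(-1)) + o) = -2*sqrt((o + o**2 + 2) + o) = -2*sqrt((2 + o + o**2) + o) = -2*sqrt(2 + o**2 + 2*o))
K(X) = X*(X - 2*sqrt(37)) (K(X) = X*(X - 2*sqrt(2 + 5**2 + 2*5)) = X*(X - 2*sqrt(2 + 25 + 10)) = X*(X - 2*sqrt(37)))
K(-21) + 343 = -21*(-21 - 2*sqrt(37)) + 343 = (441 + 42*sqrt(37)) + 343 = 784 + 42*sqrt(37)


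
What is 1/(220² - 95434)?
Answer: -1/47034 ≈ -2.1261e-5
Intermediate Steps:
1/(220² - 95434) = 1/(48400 - 95434) = 1/(-47034) = -1/47034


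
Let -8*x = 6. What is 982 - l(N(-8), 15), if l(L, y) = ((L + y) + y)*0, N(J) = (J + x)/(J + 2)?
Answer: 982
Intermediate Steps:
x = -¾ (x = -⅛*6 = -¾ ≈ -0.75000)
N(J) = (-¾ + J)/(2 + J) (N(J) = (J - ¾)/(J + 2) = (-¾ + J)/(2 + J))
l(L, y) = 0 (l(L, y) = (L + 2*y)*0 = 0)
982 - l(N(-8), 15) = 982 - 1*0 = 982 + 0 = 982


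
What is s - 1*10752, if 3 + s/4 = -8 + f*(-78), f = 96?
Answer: -40748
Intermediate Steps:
s = -29996 (s = -12 + 4*(-8 + 96*(-78)) = -12 + 4*(-8 - 7488) = -12 + 4*(-7496) = -12 - 29984 = -29996)
s - 1*10752 = -29996 - 1*10752 = -29996 - 10752 = -40748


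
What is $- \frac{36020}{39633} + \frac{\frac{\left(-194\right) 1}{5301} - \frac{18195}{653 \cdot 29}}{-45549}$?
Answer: $- \frac{7842630966638231}{8629497011812149} \approx -0.90882$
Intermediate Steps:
$- \frac{36020}{39633} + \frac{\frac{\left(-194\right) 1}{5301} - \frac{18195}{653 \cdot 29}}{-45549} = \left(-36020\right) \frac{1}{39633} + \left(\left(-194\right) \frac{1}{5301} - \frac{18195}{18937}\right) \left(- \frac{1}{45549}\right) = - \frac{36020}{39633} + \left(- \frac{194}{5301} - \frac{18195}{18937}\right) \left(- \frac{1}{45549}\right) = - \frac{36020}{39633} - - \frac{14303639}{653205435759} = - \frac{36020}{39633} + \frac{14303639}{653205435759} = - \frac{7842630966638231}{8629497011812149}$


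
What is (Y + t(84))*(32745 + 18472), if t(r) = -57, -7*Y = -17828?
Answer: 892661093/7 ≈ 1.2752e+8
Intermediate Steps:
Y = 17828/7 (Y = -⅐*(-17828) = 17828/7 ≈ 2546.9)
(Y + t(84))*(32745 + 18472) = (17828/7 - 57)*(32745 + 18472) = (17429/7)*51217 = 892661093/7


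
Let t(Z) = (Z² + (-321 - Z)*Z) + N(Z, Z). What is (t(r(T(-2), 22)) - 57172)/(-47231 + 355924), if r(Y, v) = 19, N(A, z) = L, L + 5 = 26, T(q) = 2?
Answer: -5750/28063 ≈ -0.20490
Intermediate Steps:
L = 21 (L = -5 + 26 = 21)
N(A, z) = 21
t(Z) = 21 + Z² + Z*(-321 - Z) (t(Z) = (Z² + (-321 - Z)*Z) + 21 = (Z² + Z*(-321 - Z)) + 21 = 21 + Z² + Z*(-321 - Z))
(t(r(T(-2), 22)) - 57172)/(-47231 + 355924) = ((21 - 321*19) - 57172)/(-47231 + 355924) = ((21 - 6099) - 57172)/308693 = (-6078 - 57172)*(1/308693) = -63250*1/308693 = -5750/28063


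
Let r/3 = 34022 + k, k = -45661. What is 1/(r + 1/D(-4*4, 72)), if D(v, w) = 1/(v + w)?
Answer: -1/34861 ≈ -2.8685e-5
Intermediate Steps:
r = -34917 (r = 3*(34022 - 45661) = 3*(-11639) = -34917)
1/(r + 1/D(-4*4, 72)) = 1/(-34917 + 1/(1/(-4*4 + 72))) = 1/(-34917 + 1/(1/(-16 + 72))) = 1/(-34917 + 1/(1/56)) = 1/(-34917 + 56) = 1/(-34861) = -1/34861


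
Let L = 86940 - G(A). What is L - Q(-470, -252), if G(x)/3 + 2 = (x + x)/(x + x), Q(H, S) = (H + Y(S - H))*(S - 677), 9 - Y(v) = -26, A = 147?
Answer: -317172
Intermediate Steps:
Y(v) = 35 (Y(v) = 9 - 1*(-26) = 9 + 26 = 35)
Q(H, S) = (-677 + S)*(35 + H) (Q(H, S) = (H + 35)*(S - 677) = (35 + H)*(-677 + S) = (-677 + S)*(35 + H))
G(x) = -3 (G(x) = -6 + 3*((x + x)/(x + x)) = -6 + 3*((2*x)/((2*x))) = -6 + 3*((2*x)*(1/(2*x))) = -6 + 3*1 = -6 + 3 = -3)
L = 86943 (L = 86940 - 1*(-3) = 86940 + 3 = 86943)
L - Q(-470, -252) = 86943 - (-23695 - 677*(-470) + 35*(-252) - 470*(-252)) = 86943 - (-23695 + 318190 - 8820 + 118440) = 86943 - 1*404115 = 86943 - 404115 = -317172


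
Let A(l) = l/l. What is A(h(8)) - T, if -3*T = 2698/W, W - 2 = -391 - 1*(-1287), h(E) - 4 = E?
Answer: 2696/1347 ≈ 2.0015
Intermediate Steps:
h(E) = 4 + E
A(l) = 1
W = 898 (W = 2 + (-391 - 1*(-1287)) = 2 + (-391 + 1287) = 2 + 896 = 898)
T = -1349/1347 (T = -2698/(3*898) = -⅓*1349/449 = -1349/1347 ≈ -1.0015)
A(h(8)) - T = 1 - 1*(-1349/1347) = 1 + 1349/1347 = 2696/1347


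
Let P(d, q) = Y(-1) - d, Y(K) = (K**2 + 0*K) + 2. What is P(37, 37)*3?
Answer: -102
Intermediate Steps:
Y(K) = 2 + K**2 (Y(K) = (K**2 + 0) + 2 = K**2 + 2 = 2 + K**2)
P(d, q) = 3 - d (P(d, q) = (2 + (-1)**2) - d = (2 + 1) - d = 3 - d)
P(37, 37)*3 = (3 - 1*37)*3 = (3 - 37)*3 = -34*3 = -102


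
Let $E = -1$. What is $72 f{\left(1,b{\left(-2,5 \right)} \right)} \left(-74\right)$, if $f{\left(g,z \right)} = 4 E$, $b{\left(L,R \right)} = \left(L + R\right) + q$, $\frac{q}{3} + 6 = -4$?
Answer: $21312$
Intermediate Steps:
$q = -30$ ($q = -18 + 3 \left(-4\right) = -18 - 12 = -30$)
$b{\left(L,R \right)} = -30 + L + R$ ($b{\left(L,R \right)} = \left(L + R\right) - 30 = -30 + L + R$)
$f{\left(g,z \right)} = -4$ ($f{\left(g,z \right)} = 4 \left(-1\right) = -4$)
$72 f{\left(1,b{\left(-2,5 \right)} \right)} \left(-74\right) = 72 \left(-4\right) \left(-74\right) = \left(-288\right) \left(-74\right) = 21312$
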